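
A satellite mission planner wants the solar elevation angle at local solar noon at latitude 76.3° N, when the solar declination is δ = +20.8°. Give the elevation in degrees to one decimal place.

34.5°

At local noon the hour angle is zero, so the zenith angle equals |φ − δ| = |+76.3° − (+20.800°)| = 55.500°.
Elevation = 90° − 55.500° = 34.5°.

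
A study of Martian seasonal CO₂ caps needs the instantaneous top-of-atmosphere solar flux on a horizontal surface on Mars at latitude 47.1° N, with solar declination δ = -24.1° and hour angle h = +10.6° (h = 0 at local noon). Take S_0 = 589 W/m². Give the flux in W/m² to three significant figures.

cos θ_z = sin ϕ sin δ + cos ϕ cos δ cos h = -0.299120 + 0.610782 = 0.311662.
Flux = S_0 · cos θ_z = 589 × 0.311662 = 183.6 W/m².

184 W/m²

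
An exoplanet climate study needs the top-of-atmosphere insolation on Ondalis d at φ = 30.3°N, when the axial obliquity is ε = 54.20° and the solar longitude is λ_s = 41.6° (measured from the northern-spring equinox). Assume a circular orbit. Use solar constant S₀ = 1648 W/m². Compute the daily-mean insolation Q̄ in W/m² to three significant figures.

Solar declination: sin δ = sin ε · sin λ_s = sin 54.20° × sin 41.6° = 0.53849, so δ = +32.581°.
cos H₀ = −tan(+30.3°) tan(+32.581°) = -0.3734, H₀ = 1.9535 rad.
Bracket: H₀ sin φ sin δ + cos φ cos δ sin H₀ = 1.9535×0.50453×0.53849 + 0.86340×0.84263×0.92766 = 0.530735 + 0.674897 = 1.205632.
Q̄ = (S₀/π) × [bracket] = (1648/π) × 1.205632 = 632.4 W/m².

Q̄ ≈ 632 W/m²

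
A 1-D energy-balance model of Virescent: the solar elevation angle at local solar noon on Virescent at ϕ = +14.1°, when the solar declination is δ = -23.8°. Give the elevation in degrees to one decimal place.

At local noon the hour angle is zero, so the zenith angle equals |ϕ − δ| = |+14.1° − (-23.800°)| = 37.900°.
Elevation = 90° − 37.900° = 52.1°.

52.1°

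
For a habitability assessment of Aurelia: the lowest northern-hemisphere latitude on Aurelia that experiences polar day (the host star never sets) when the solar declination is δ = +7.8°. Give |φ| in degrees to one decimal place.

|φ| = 82.2°

Polar day requires cos H₀ = −tan φ tan δ ≤ −1, i.e. tan φ tan δ ≥ 1.
The boundary is |tan φ| · |tan δ| = 1, so |φ| = 90° − |δ| = 90° − 7.8° = 82.2° in the northern hemisphere.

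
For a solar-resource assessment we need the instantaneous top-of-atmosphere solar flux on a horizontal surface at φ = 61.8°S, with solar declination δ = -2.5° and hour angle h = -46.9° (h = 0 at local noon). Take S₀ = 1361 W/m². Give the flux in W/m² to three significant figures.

cos θ_z = sin φ sin δ + cos φ cos δ cos h = 0.038442 + 0.322574 = 0.361016.
Flux = S₀ · cos θ_z = 1361 × 0.361016 = 491.3 W/m².

491 W/m²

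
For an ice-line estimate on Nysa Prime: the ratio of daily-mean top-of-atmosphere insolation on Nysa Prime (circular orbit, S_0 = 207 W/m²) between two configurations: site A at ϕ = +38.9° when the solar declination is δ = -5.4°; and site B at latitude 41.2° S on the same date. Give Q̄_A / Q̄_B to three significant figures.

Q̄_A / Q̄_B ≈ 0.806

— Configuration A (ϕ=+38.9°):
cos h₀ = −tan(+38.9°) tan(-5.400°) = 0.0763, h₀ = 1.4944 rad.
Bracket: h₀ sin ϕ sin δ + cos ϕ cos δ sin h₀ = 1.4944×0.62796×-0.09411 + 0.77824×0.99556×0.99709 = -0.088315 + 0.772530 = 0.684215.
Q̄ = (S_0/π) × [bracket] = (207/π) × 0.684215 = 45.083 W/m².
— Configuration B (ϕ=-41.2°):
cos h₀ = −tan(-41.2°) tan(-5.400°) = -0.0828, h₀ = 1.6536 rad.
Bracket: h₀ sin ϕ sin δ + cos ϕ cos δ sin h₀ = 1.6536×-0.65869×-0.09411 + 0.75241×0.99556×0.99657 = 0.102506 + 0.746500 = 0.849006.
Q̄ = (S_0/π) × [bracket] = (207/π) × 0.849006 = 55.941 W/m².
Ratio Q̄_A / Q̄_B = 45.083 / 55.941 = 0.8059.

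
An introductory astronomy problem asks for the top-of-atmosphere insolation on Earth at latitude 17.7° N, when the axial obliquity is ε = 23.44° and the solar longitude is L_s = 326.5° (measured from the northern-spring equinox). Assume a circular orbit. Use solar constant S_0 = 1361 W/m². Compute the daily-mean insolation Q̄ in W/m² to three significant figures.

Q̄ ≈ 358 W/m²

Solar declination: sin δ = sin ε · sin L_s = sin 23.44° × sin 326.5° = -0.21955, so δ = -12.683°.
cos h₀ = −tan(+17.7°) tan(-12.683°) = 0.0718, h₀ = 1.4989 rad.
Bracket: h₀ sin ϕ sin δ + cos ϕ cos δ sin h₀ = 1.4989×0.30403×-0.21955 + 0.95266×0.97560×0.99742 = -0.100051 + 0.927017 = 0.826966.
Q̄ = (S_0/π) × [bracket] = (1361/π) × 0.826966 = 358.3 W/m².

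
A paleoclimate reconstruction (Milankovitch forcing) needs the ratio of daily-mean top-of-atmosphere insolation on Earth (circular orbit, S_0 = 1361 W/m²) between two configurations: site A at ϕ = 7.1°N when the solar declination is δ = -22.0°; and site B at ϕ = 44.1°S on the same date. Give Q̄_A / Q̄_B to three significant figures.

— Configuration A (ϕ=+7.1°):
cos h₀ = −tan(+7.1°) tan(-22.000°) = 0.0503, h₀ = 1.5205 rad.
Bracket: h₀ sin ϕ sin δ + cos ϕ cos δ sin h₀ = 1.5205×0.12360×-0.37461 + 0.99233×0.92718×0.99873 = -0.070402 + 0.918900 = 0.848498.
Q̄ = (S_0/π) × [bracket] = (1361/π) × 0.848498 = 367.59 W/m².
— Configuration B (ϕ=-44.1°):
cos h₀ = −tan(-44.1°) tan(-22.000°) = -0.3915, h₀ = 1.9731 rad.
Bracket: h₀ sin ϕ sin δ + cos ϕ cos δ sin h₀ = 1.9731×-0.69591×-0.37461 + 0.71813×0.92718×0.92017 = 0.514377 + 0.612682 = 1.127059.
Q̄ = (S_0/π) × [bracket] = (1361/π) × 1.127059 = 488.26 W/m².
Ratio Q̄_A / Q̄_B = 367.59 / 488.26 = 0.7529.

Q̄_A / Q̄_B ≈ 0.753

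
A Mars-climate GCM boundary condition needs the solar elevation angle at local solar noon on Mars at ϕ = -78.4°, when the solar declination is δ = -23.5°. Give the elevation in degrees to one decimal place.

At local noon the hour angle is zero, so the zenith angle equals |ϕ − δ| = |-78.4° − (-23.500°)| = 54.900°.
Elevation = 90° − 54.900° = 35.1°.

35.1°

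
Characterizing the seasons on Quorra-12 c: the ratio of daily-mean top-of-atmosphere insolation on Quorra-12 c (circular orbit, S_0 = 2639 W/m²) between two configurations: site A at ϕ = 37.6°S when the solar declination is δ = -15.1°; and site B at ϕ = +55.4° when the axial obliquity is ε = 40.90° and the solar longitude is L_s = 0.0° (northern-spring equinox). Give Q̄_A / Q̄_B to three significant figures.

— Configuration A (ϕ=-37.6°):
cos h₀ = −tan(-37.6°) tan(-15.100°) = -0.2078, h₀ = 1.7801 rad.
Bracket: h₀ sin ϕ sin δ + cos ϕ cos δ sin h₀ = 1.7801×-0.61015×-0.26050 + 0.79229×0.96547×0.97817 = 0.282936 + 0.748234 = 1.031170.
Q̄ = (S_0/π) × [bracket] = (2639/π) × 1.031170 = 866.20 W/m².
— Configuration B (ϕ=+55.4°):
Solar declination: sin δ = sin ε · sin L_s = sin 40.90° × sin 0.0° = 0.00000, so δ = +0.000°.
cos h₀ = −tan(+55.4°) tan(+0.000°) = -0.0000, h₀ = 1.5708 rad.
Bracket: h₀ sin ϕ sin δ + cos ϕ cos δ sin h₀ = 1.5708×0.82314×0.00000 + 0.56784×1.00000×1.00000 = 0.000000 + 0.567840 = 0.567840.
Q̄ = (S_0/π) × [bracket] = (2639/π) × 0.567840 = 477.00 W/m².
Ratio Q̄_A / Q̄_B = 866.20 / 477.00 = 1.816.

Q̄_A / Q̄_B ≈ 1.82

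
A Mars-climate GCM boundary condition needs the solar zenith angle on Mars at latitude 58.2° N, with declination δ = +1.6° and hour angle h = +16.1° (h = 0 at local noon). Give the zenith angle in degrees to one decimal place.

cos θ_z = sin φ sin δ + cos φ cos δ cos h = 0.023730 + 0.506091 = 0.529821.
θ_z = arccos(0.529821) = 58.0°.

θ_z = 58.0°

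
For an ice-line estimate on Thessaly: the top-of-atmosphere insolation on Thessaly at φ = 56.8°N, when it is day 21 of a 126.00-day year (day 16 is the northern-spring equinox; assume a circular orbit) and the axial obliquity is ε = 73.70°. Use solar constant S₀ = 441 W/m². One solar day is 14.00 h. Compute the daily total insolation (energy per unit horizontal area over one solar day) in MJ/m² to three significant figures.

6.23 MJ/m²

Solar longitude: λ_s = 360° × (21 − 16)/126.00 = 14.286°.
sin δ = sin 73.70° × sin 14.286° = 0.23684, so δ = +13.700°.
cos H₀ = −tan(+56.8°) tan(+13.700°) = -0.3725, H₀ = 1.9525 rad.
Bracket: H₀ sin φ sin δ + cos φ cos δ sin H₀ = 1.9525×0.83676×0.23684 + 0.54756×0.97155×0.92802 = 0.386943 + 0.493690 = 0.880633.
Q̄ = (S₀/π) × [bracket] = (441/π) × 0.880633 = 123.62 W/m².
Daily total = Q̄ × 14.00 h × 3600 s/h = 123.62 × 14.00 × 3600 / 10⁶ = 6.230 MJ/m².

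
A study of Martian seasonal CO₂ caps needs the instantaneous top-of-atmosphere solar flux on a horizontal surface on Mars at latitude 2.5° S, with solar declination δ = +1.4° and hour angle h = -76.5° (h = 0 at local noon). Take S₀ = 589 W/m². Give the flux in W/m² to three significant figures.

137 W/m²

cos θ_z = sin φ sin δ + cos φ cos δ cos h = -0.001066 + 0.233154 = 0.232088.
Flux = S₀ · cos θ_z = 589 × 0.232088 = 136.7 W/m².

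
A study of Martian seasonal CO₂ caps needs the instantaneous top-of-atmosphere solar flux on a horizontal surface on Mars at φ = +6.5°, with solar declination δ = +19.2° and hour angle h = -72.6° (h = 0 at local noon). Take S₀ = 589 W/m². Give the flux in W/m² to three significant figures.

cos θ_z = sin φ sin δ + cos φ cos δ cos h = 0.037229 + 0.280592 = 0.317821.
Flux = S₀ · cos θ_z = 589 × 0.317821 = 187.2 W/m².

187 W/m²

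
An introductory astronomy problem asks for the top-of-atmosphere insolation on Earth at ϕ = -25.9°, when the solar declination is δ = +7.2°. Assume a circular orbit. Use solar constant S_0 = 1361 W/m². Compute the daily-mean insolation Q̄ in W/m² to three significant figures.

cos h₀ = −tan(-25.9°) tan(+7.200°) = 0.0613, h₀ = 1.5094 rad.
Bracket: h₀ sin ϕ sin δ + cos ϕ cos δ sin h₀ = 1.5094×-0.43680×0.12533 + 0.89956×0.99211×0.99812 = -0.082631 + 0.890785 = 0.808154.
Q̄ = (S_0/π) × [bracket] = (1361/π) × 0.808154 = 350.1 W/m².

Q̄ ≈ 350 W/m²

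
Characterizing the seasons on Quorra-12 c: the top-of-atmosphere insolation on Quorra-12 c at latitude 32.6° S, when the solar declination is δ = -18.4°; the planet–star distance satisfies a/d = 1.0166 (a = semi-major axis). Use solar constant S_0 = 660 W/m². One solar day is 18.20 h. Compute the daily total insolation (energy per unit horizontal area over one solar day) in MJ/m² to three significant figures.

15.4 MJ/m²

cos h₀ = −tan(-32.6°) tan(-18.400°) = -0.2127, h₀ = 1.7852 rad.
Bracket: h₀ sin ϕ sin δ + cos ϕ cos δ sin h₀ = 1.7852×-0.53877×-0.31565 + 0.84245×0.94888×0.97711 = 0.303596 + 0.781086 = 1.084682.
Inverse-square distance factor (a/d)² = 1.0166² = 1.033476.
Q̄ = (S_0/π) × 1.033476 × [bracket] = (660/π) × 1.033476 × 1.084682 = 235.50 W/m².
Daily total = Q̄ × 18.20 h × 3600 s/h = 235.50 × 18.20 × 3600 / 10⁶ = 15.43 MJ/m².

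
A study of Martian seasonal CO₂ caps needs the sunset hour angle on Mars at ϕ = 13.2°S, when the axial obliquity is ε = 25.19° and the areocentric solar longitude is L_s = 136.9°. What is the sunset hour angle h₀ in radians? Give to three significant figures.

sin δ = sin 25.19° × sin 136.9° = 0.29082, so δ = +16.907°.
cos h₀ = −tan ϕ · tan δ = −tan(-13.2°) × tan(+16.907°) = 0.0713, so h₀ = 1.4994 rad = 85.91°.

h₀ = 1.50 rad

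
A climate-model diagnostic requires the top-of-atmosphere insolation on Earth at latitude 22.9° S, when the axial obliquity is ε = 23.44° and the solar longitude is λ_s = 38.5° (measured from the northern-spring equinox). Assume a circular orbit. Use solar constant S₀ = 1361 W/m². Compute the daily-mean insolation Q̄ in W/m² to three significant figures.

Solar declination: sin δ = sin ε · sin λ_s = sin 23.44° × sin 38.5° = 0.24763, so δ = +14.337°.
cos H₀ = −tan(-22.9°) tan(+14.337°) = 0.1080, H₀ = 1.4626 rad.
Bracket: H₀ sin φ sin δ + cos φ cos δ sin H₀ = 1.4626×-0.38912×0.24763 + 0.92119×0.96885×0.99415 = -0.140933 + 0.887274 = 0.746341.
Q̄ = (S₀/π) × [bracket] = (1361/π) × 0.746341 = 323.3 W/m².

Q̄ ≈ 323 W/m²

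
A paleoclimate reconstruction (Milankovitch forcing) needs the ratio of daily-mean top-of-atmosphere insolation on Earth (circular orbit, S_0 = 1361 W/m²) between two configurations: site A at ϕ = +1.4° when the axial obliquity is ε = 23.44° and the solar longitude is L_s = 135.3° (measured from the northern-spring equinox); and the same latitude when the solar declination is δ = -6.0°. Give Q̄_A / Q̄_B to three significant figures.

Q̄_A / Q̄_B ≈ 0.980

— Configuration A (ϕ=+1.4°):
Solar declination: sin δ = sin ε · sin L_s = sin 23.44° × sin 135.3° = 0.27980, so δ = +16.248°.
cos h₀ = −tan(+1.4°) tan(+16.248°) = -0.0071, h₀ = 1.5779 rad.
Bracket: h₀ sin ϕ sin δ + cos ϕ cos δ sin h₀ = 1.5779×0.02443×0.27980 + 0.99970×0.96006×0.99997 = 0.010786 + 0.959743 = 0.970529.
Q̄ = (S_0/π) × [bracket] = (1361/π) × 0.970529 = 420.45 W/m².
— Configuration B (ϕ=+1.4°):
cos h₀ = −tan(+1.4°) tan(-6.000°) = 0.0026, h₀ = 1.5682 rad.
Bracket: h₀ sin ϕ sin δ + cos ϕ cos δ sin h₀ = 1.5682×0.02443×-0.10453 + 0.99970×0.99452×1.00000 = -0.004005 + 0.994222 = 0.990217.
Q̄ = (S_0/π) × [bracket] = (1361/π) × 0.990217 = 428.98 W/m².
Ratio Q̄_A / Q̄_B = 420.45 / 428.98 = 0.9801.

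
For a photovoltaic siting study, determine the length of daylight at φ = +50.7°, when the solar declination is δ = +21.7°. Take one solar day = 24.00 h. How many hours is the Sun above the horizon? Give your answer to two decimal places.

cos H₀ = −tan φ · tan δ = −tan(+50.7°) × tan(+21.700°) = -0.4862, so H₀ = 2.0785 rad = 119.09°.
Daylight = 2H₀/(2π) × 24.00 h = (2.0785/π) × 24.00 = 15.88 h.

15.88 h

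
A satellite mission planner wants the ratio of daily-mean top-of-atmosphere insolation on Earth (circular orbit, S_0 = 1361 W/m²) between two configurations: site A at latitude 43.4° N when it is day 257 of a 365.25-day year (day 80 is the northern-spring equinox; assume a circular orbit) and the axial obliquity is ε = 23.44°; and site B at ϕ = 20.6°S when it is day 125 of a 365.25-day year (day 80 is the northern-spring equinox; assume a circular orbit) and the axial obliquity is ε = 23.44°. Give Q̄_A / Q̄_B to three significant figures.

— Configuration A (ϕ=+43.4°):
Solar longitude: L_s = 360° × (257 − 80)/365.25 = 174.456°.
sin δ = sin 23.44° × sin 174.456° = 0.03843, so δ = +2.203°.
cos h₀ = −tan(+43.4°) tan(+2.203°) = -0.0364, h₀ = 1.6072 rad.
Bracket: h₀ sin ϕ sin δ + cos ϕ cos δ sin h₀ = 1.6072×0.68709×0.03843 + 0.72657×0.99926×0.99934 = 0.042438 + 0.725553 = 0.767991.
Q̄ = (S_0/π) × [bracket] = (1361/π) × 0.767991 = 332.71 W/m².
— Configuration B (ϕ=-20.6°):
Solar longitude: L_s = 360° × (125 − 80)/365.25 = 44.353°.
sin δ = sin 23.44° × sin 44.353° = 0.27809, so δ = +16.146°.
cos h₀ = −tan(-20.6°) tan(+16.146°) = 0.1088, h₀ = 1.4618 rad.
Bracket: h₀ sin ϕ sin δ + cos ϕ cos δ sin h₀ = 1.4618×-0.35184×0.27809 + 0.93606×0.96056×0.99406 = -0.143027 + 0.893801 = 0.750774.
Q̄ = (S_0/π) × [bracket] = (1361/π) × 0.750774 = 325.25 W/m².
Ratio Q̄_A / Q̄_B = 332.71 / 325.25 = 1.023.

Q̄_A / Q̄_B ≈ 1.02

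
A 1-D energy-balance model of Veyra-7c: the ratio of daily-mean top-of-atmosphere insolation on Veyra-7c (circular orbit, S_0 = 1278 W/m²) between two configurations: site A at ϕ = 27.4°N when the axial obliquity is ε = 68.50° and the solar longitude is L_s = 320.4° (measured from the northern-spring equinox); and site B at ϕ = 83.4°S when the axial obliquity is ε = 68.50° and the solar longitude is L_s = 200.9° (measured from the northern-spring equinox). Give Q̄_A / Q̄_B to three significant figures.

Q̄_A / Q̄_B ≈ 0.327

— Configuration A (ϕ=+27.4°):
Solar declination: sin δ = sin ε · sin L_s = sin 68.50° × sin 320.4° = -0.59307, so δ = -36.375°.
cos h₀ = −tan(+27.4°) tan(-36.375°) = 0.3818, h₀ = 1.1790 rad.
Bracket: h₀ sin ϕ sin δ + cos ϕ cos δ sin h₀ = 1.1790×0.46020×-0.59307 + 0.88782×0.80515×0.92424 = -0.321785 + 0.660673 = 0.338888.
Q̄ = (S_0/π) × [bracket] = (1278/π) × 0.338888 = 137.86 W/m².
— Configuration B (ϕ=-83.4°):
Solar declination: sin δ = sin ε · sin L_s = sin 68.50° × sin 200.9° = -0.33192, so δ = -19.385°.
cos h₀ = −tan(-83.4°) tan(-19.385°) = -3.0411 ≤ −1 ⇒ polar day, h₀ = π.
Bracket: h₀ sin ϕ sin δ + cos ϕ cos δ sin h₀ = 3.1416×-0.99337×-0.33192 + 0.11494×0.94331×0.00000 = 1.035846 + 0.000000 = 1.035846.
Q̄ = (S_0/π) × [bracket] = (1278/π) × 1.035846 = 421.38 W/m².
Ratio Q̄_A / Q̄_B = 137.86 / 421.38 = 0.3272.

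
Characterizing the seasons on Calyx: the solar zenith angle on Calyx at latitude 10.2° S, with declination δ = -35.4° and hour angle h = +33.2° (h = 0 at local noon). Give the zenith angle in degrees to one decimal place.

θ_z = 39.3°

cos θ_z = sin φ sin δ + cos φ cos δ cos h = 0.102582 + 0.671290 = 0.773872.
θ_z = arccos(0.773872) = 39.3°.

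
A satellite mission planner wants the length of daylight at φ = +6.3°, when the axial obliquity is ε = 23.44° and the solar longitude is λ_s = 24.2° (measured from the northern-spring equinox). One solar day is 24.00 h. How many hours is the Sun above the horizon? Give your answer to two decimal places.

Solar declination: sin δ = sin ε · sin λ_s = sin 23.44° × sin 24.2° = 0.16306, so δ = +9.385°.
cos H₀ = −tan φ · tan δ = −tan(+6.3°) × tan(+9.385°) = -0.0182, so H₀ = 1.5890 rad = 91.05°.
Daylight = 2H₀/(2π) × 24.00 h = (1.5890/π) × 24.00 = 12.14 h.

12.14 h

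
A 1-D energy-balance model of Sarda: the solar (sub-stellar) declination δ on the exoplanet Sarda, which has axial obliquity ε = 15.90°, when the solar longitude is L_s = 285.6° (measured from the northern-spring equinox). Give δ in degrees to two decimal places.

sin δ = sin ε · sin L_s = sin 15.90° × sin 285.6° = -0.263867.
δ = arcsin(-0.263867) = -15.30°.

δ = -15.30°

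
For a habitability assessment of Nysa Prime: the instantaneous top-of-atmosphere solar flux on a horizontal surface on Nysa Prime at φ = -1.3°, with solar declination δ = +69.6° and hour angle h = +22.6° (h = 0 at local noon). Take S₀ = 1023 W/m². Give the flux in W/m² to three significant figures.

cos θ_z = sin φ sin δ + cos φ cos δ cos h = -0.021264 + 0.321722 = 0.300458.
Flux = S₀ · cos θ_z = 1023 × 0.300458 = 307.4 W/m².

307 W/m²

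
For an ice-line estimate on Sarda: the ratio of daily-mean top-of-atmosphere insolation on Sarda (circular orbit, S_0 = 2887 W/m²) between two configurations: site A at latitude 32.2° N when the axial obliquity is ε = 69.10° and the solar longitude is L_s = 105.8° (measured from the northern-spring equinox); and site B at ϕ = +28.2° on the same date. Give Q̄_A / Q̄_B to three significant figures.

Q̄_A / Q̄_B ≈ 1.13

— Configuration A (ϕ=+32.2°):
Solar declination: sin δ = sin ε · sin L_s = sin 69.10° × sin 105.8° = 0.89891, so δ = +64.015°.
cos h₀ = −tan(+32.2°) tan(+64.015°) = -1.2920 ≤ −1 ⇒ polar day, h₀ = π.
Bracket: h₀ sin ϕ sin δ + cos ϕ cos δ sin h₀ = 3.1416×0.53288×0.89891 + 0.84619×0.43814×0.00000 = 1.504861 + 0.000000 = 1.504861.
Q̄ = (S_0/π) × [bracket] = (2887/π) × 1.504861 = 1382.9 W/m².
— Configuration B (ϕ=+28.2°):
cos h₀ = −tan(+28.2°) tan(+64.015°) = -1.1001 ≤ −1 ⇒ polar day, h₀ = π.
Bracket: h₀ sin ϕ sin δ + cos ϕ cos δ sin h₀ = 3.1416×0.47255×0.89891 + 0.88130×0.43814×0.00000 = 1.334489 + 0.000000 = 1.334489.
Q̄ = (S_0/π) × [bracket] = (2887/π) × 1.334489 = 1226.3 W/m².
Ratio Q̄_A / Q̄_B = 1382.9 / 1226.3 = 1.128.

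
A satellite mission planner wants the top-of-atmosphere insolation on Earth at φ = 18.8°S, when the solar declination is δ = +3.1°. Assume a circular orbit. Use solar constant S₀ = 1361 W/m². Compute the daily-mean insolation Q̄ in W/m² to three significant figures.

cos H₀ = −tan(-18.8°) tan(+3.100°) = 0.0184, H₀ = 1.5524 rad.
Bracket: H₀ sin φ sin δ + cos φ cos δ sin H₀ = 1.5524×-0.32227×0.05408 + 0.94665×0.99854×0.99983 = -0.027056 + 0.945107 = 0.918051.
Q̄ = (S₀/π) × [bracket] = (1361/π) × 0.918051 = 397.7 W/m².

Q̄ ≈ 398 W/m²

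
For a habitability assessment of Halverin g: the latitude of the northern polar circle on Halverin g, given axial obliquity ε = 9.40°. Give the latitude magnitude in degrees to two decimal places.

80.60°

The polar circle is the lowest latitude that experiences at least one full rotation of continuous daylight at the northern-summer solstice; it lies at |ϕ| = 90° − ε = 90° − 9.40° = 80.60°.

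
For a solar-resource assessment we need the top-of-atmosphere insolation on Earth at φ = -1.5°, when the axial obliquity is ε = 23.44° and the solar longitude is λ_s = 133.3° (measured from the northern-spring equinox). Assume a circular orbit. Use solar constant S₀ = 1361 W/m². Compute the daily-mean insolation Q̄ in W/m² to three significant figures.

Solar declination: sin δ = sin ε · sin λ_s = sin 23.44° × sin 133.3° = 0.28950, so δ = +16.828°.
cos H₀ = −tan(-1.5°) tan(+16.828°) = 0.0079, H₀ = 1.5629 rad.
Bracket: H₀ sin φ sin δ + cos φ cos δ sin H₀ = 1.5629×-0.02618×0.28950 + 0.99966×0.95718×0.99997 = -0.011845 + 0.956826 = 0.944981.
Q̄ = (S₀/π) × [bracket] = (1361/π) × 0.944981 = 409.4 W/m².

Q̄ ≈ 409 W/m²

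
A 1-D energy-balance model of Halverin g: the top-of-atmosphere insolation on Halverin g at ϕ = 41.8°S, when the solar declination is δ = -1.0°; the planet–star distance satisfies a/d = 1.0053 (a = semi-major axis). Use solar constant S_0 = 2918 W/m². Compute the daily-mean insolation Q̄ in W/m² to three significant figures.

Q̄ ≈ 717 W/m²

cos h₀ = −tan(-41.8°) tan(-1.000°) = -0.0156, h₀ = 1.5864 rad.
Bracket: h₀ sin ϕ sin δ + cos ϕ cos δ sin h₀ = 1.5864×-0.66653×-0.01745 + 0.74548×0.99985×0.99988 = 0.018451 + 0.745279 = 0.763730.
Inverse-square distance factor (a/d)² = 1.0053² = 1.010628.
Q̄ = (S_0/π) × 1.010628 × [bracket] = (2918/π) × 1.010628 × 0.763730 = 716.9 W/m².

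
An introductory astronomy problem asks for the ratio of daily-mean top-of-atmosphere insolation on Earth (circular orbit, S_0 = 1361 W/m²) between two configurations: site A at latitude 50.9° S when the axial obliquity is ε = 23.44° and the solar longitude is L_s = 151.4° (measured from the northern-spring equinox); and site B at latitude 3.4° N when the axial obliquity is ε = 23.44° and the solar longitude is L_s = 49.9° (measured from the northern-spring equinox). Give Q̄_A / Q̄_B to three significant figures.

— Configuration A (ϕ=-50.9°):
Solar declination: sin δ = sin ε · sin L_s = sin 23.44° × sin 151.4° = 0.19042, so δ = +10.977°.
cos h₀ = −tan(-50.9°) tan(+10.977°) = 0.2387, h₀ = 1.3298 rad.
Bracket: h₀ sin ϕ sin δ + cos ϕ cos δ sin h₀ = 1.3298×-0.77605×0.19042 + 0.63068×0.98170×0.97110 = -0.196512 + 0.601245 = 0.404733.
Q̄ = (S_0/π) × [bracket] = (1361/π) × 0.404733 = 175.34 W/m².
— Configuration B (ϕ=+3.4°):
Solar declination: sin δ = sin ε · sin L_s = sin 23.44° × sin 49.9° = 0.30428, so δ = +17.715°.
cos h₀ = −tan(+3.4°) tan(+17.715°) = -0.0190, h₀ = 1.5898 rad.
Bracket: h₀ sin ϕ sin δ + cos ϕ cos δ sin h₀ = 1.5898×0.05931×0.30428 + 0.99824×0.95258×0.99982 = 0.028691 + 0.950732 = 0.979423.
Q̄ = (S_0/π) × [bracket] = (1361/π) × 0.979423 = 424.31 W/m².
Ratio Q̄_A / Q̄_B = 175.34 / 424.31 = 0.4132.

Q̄_A / Q̄_B ≈ 0.413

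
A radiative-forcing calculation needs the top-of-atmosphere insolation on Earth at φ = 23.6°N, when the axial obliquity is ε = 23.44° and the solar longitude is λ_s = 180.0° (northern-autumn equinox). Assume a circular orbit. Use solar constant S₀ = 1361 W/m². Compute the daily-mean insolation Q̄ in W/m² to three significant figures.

Solar declination: sin δ = sin ε · sin λ_s = sin 23.44° × sin 180.0° = 0.00000, so δ = +0.000°.
cos H₀ = −tan(+23.6°) tan(+0.000°) = -0.0000, H₀ = 1.5708 rad.
Bracket: H₀ sin φ sin δ + cos φ cos δ sin H₀ = 1.5708×0.40035×0.00000 + 0.91636×1.00000×1.00000 = 0.000000 + 0.916360 = 0.916360.
Q̄ = (S₀/π) × [bracket] = (1361/π) × 0.916360 = 397.0 W/m².

Q̄ ≈ 397 W/m²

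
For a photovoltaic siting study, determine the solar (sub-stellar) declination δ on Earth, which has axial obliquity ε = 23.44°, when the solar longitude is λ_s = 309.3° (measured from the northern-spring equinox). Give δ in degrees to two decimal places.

sin δ = sin ε · sin λ_s = sin 23.44° × sin 309.3° = -0.307825.
δ = arcsin(-0.307825) = -17.93°.

δ = -17.93°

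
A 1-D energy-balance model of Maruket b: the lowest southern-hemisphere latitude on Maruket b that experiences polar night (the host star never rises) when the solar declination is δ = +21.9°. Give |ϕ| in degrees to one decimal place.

Polar night requires cos h₀ = −tan ϕ tan δ ≥ 1, i.e. tan ϕ tan δ ≤ −1.
The boundary is |tan ϕ| · |tan δ| = 1, so |ϕ| = 90° − |δ| = 90° − 21.9° = 68.1° in the southern hemisphere.

|ϕ| = 68.1°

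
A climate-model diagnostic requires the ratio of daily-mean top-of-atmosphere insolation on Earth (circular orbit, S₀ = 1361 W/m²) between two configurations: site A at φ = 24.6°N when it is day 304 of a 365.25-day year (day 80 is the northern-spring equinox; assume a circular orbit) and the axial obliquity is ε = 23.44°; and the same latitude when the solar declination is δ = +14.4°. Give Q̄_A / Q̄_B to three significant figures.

— Configuration A (φ=+24.6°):
Solar longitude: λ_s = 360° × (304 − 80)/365.25 = 220.780°.
sin δ = sin 23.44° × sin 220.780° = -0.25982, so δ = -15.059°.
cos H₀ = −tan(+24.6°) tan(-15.059°) = 0.1232, H₀ = 1.4473 rad.
Bracket: H₀ sin φ sin δ + cos φ cos δ sin H₀ = 1.4473×0.41628×-0.25982 + 0.90924×0.96566×0.99238 = -0.156537 + 0.871326 = 0.714789.
Q̄ = (S₀/π) × [bracket] = (1361/π) × 0.714789 = 309.66 W/m².
— Configuration B (φ=+24.6°):
cos H₀ = −tan(+24.6°) tan(+14.400°) = -0.1176, H₀ = 1.6886 rad.
Bracket: H₀ sin φ sin δ + cos φ cos δ sin H₀ = 1.6886×0.41628×0.24869 + 0.90924×0.96858×0.99307 = 0.174812 + 0.874569 = 1.049381.
Q̄ = (S₀/π) × [bracket] = (1361/π) × 1.049381 = 454.61 W/m².
Ratio Q̄_A / Q̄_B = 309.66 / 454.61 = 0.6812.

Q̄_A / Q̄_B ≈ 0.681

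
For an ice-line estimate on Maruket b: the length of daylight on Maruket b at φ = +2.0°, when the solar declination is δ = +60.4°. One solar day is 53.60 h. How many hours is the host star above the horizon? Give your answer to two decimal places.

cos H₀ = −tan φ · tan δ = −tan(+2.0°) × tan(+60.400°) = -0.0615, so H₀ = 1.6323 rad = 93.52°.
Daylight = 2H₀/(2π) × 53.60 h = (1.6323/π) × 53.60 = 27.85 h.

27.85 h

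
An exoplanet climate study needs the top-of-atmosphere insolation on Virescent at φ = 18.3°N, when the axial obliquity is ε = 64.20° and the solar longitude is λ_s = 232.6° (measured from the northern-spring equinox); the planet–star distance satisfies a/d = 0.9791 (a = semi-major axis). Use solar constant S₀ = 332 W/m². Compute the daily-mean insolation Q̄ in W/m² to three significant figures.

Solar declination: sin δ = sin ε · sin λ_s = sin 64.20° × sin 232.6° = -0.71523, so δ = -45.662°.
cos H₀ = −tan(+18.3°) tan(-45.662°) = 0.3384, H₀ = 1.2255 rad.
Bracket: H₀ sin φ sin δ + cos φ cos δ sin H₀ = 1.2255×0.31399×-0.71523 + 0.94943×0.69889×0.94099 = -0.275217 + 0.624391 = 0.349174.
Inverse-square distance factor (a/d)² = 0.9791² = 0.958637.
Q̄ = (S₀/π) × 0.958637 × [bracket] = (332/π) × 0.958637 × 0.349174 = 35.37 W/m².

Q̄ ≈ 35.4 W/m²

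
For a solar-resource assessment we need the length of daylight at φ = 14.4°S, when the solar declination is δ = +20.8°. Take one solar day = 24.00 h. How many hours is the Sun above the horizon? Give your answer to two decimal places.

11.25 h

cos H₀ = −tan φ · tan δ = −tan(-14.4°) × tan(+20.800°) = 0.0975, so H₀ = 1.4731 rad = 84.40°.
Daylight = 2H₀/(2π) × 24.00 h = (1.4731/π) × 24.00 = 11.25 h.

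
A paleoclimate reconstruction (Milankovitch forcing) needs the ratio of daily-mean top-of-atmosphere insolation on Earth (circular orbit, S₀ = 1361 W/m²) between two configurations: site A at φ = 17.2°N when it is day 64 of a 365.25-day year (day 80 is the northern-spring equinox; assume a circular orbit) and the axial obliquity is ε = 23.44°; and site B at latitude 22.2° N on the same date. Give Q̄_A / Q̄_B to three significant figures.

— Configuration A (φ=+17.2°):
Solar longitude: λ_s = 360° × (64 − 80)/365.25 = -15.770°, i.e. -15.770° + 360° = 344.230°.
sin δ = sin 23.44° × sin 344.230° = -0.10811, so δ = -6.206°.
cos H₀ = −tan(+17.2°) tan(-6.206°) = 0.0337, H₀ = 1.5371 rad.
Bracket: H₀ sin φ sin δ + cos φ cos δ sin H₀ = 1.5371×0.29571×-0.10811 + 0.95528×0.99414×0.99943 = -0.049140 + 0.949141 = 0.900001.
Q̄ = (S₀/π) × [bracket] = (1361/π) × 0.900001 = 389.90 W/m².
— Configuration B (φ=+22.2°):
cos H₀ = −tan(+22.2°) tan(-6.206°) = 0.0444, H₀ = 1.5264 rad.
Bracket: H₀ sin φ sin δ + cos φ cos δ sin H₀ = 1.5264×0.37784×-0.10811 + 0.92587×0.99414×0.99901 = -0.062351 + 0.919533 = 0.857182.
Q̄ = (S₀/π) × [bracket] = (1361/π) × 0.857182 = 371.35 W/m².
Ratio Q̄_A / Q̄_B = 389.90 / 371.35 = 1.050.

Q̄_A / Q̄_B ≈ 1.05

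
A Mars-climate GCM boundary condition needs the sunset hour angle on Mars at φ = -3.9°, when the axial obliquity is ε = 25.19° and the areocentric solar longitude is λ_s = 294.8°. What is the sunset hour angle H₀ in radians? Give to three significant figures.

H₀ = 1.60 rad

sin δ = sin 25.19° × sin 294.8° = -0.38637, so δ = -22.729°.
cos H₀ = −tan φ · tan δ = −tan(-3.9°) × tan(-22.729°) = -0.0286, so H₀ = 1.5994 rad = 91.64°.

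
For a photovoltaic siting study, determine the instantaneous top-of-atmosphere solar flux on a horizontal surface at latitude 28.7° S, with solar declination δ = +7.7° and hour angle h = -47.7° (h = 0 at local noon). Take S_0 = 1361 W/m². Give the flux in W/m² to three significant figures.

cos θ_z = sin ϕ sin δ + cos ϕ cos δ cos h = -0.064343 + 0.585007 = 0.520664.
Flux = S_0 · cos θ_z = 1361 × 0.520664 = 708.6 W/m².

709 W/m²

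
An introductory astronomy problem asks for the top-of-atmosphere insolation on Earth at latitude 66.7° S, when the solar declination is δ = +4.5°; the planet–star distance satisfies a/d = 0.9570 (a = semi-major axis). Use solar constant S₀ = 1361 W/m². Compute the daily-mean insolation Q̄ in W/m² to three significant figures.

cos H₀ = −tan(-66.7°) tan(+4.500°) = 0.1827, H₀ = 1.3870 rad.
Bracket: H₀ sin φ sin δ + cos φ cos δ sin H₀ = 1.3870×-0.91845×0.07846 + 0.39555×0.99692×0.98316 = -0.099949 + 0.387691 = 0.287742.
Inverse-square distance factor (a/d)² = 0.9570² = 0.915849.
Q̄ = (S₀/π) × 0.915849 × [bracket] = (1361/π) × 0.915849 × 0.287742 = 114.2 W/m².

Q̄ ≈ 114 W/m²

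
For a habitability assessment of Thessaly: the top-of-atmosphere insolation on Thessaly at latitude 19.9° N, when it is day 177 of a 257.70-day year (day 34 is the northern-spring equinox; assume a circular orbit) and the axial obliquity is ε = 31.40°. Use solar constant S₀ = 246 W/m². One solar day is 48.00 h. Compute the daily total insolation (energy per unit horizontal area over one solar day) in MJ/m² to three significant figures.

Solar longitude: λ_s = 360° × (177 − 34)/257.70 = 199.767°.
sin δ = sin 31.40° × sin 199.767° = -0.17620, so δ = -10.149°.
cos H₀ = −tan(+19.9°) tan(-10.149°) = 0.0648, H₀ = 1.5060 rad.
Bracket: H₀ sin φ sin δ + cos φ cos δ sin H₀ = 1.5060×0.34038×-0.17620 + 0.94029×0.98435×0.99790 = -0.090322 + 0.923631 = 0.833309.
Q̄ = (S₀/π) × [bracket] = (246/π) × 0.833309 = 65.252 W/m².
Daily total = Q̄ × 48.00 h × 3600 s/h = 65.252 × 48.00 × 3600 / 10⁶ = 11.28 MJ/m².

11.3 MJ/m²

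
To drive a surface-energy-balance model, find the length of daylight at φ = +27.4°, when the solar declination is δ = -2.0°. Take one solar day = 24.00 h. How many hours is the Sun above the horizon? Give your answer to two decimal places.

11.86 h

cos H₀ = −tan φ · tan δ = −tan(+27.4°) × tan(-2.000°) = 0.0181, so H₀ = 1.5527 rad = 88.96°.
Daylight = 2H₀/(2π) × 24.00 h = (1.5527/π) × 24.00 = 11.86 h.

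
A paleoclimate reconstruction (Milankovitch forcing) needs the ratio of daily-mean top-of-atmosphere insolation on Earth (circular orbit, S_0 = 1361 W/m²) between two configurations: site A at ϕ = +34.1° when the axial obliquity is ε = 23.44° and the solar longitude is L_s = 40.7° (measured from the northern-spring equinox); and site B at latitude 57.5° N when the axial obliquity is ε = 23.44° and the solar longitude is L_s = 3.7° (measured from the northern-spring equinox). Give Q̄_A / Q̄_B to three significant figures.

Q̄_A / Q̄_B ≈ 1.82

— Configuration A (ϕ=+34.1°):
Solar declination: sin δ = sin ε · sin L_s = sin 23.44° × sin 40.7° = 0.25940, so δ = +15.034°.
cos h₀ = −tan(+34.1°) tan(+15.034°) = -0.1818, h₀ = 1.7537 rad.
Bracket: h₀ sin ϕ sin δ + cos ϕ cos δ sin h₀ = 1.7537×0.56064×0.25940 + 0.82806×0.96577×0.98333 = 0.255041 + 0.786384 = 1.041425.
Q̄ = (S_0/π) × [bracket] = (1361/π) × 1.041425 = 451.17 W/m².
— Configuration B (ϕ=+57.5°):
Solar declination: sin δ = sin ε · sin L_s = sin 23.44° × sin 3.7° = 0.02567, so δ = +1.471°.
cos h₀ = −tan(+57.5°) tan(+1.471°) = -0.0403, h₀ = 1.6111 rad.
Bracket: h₀ sin ϕ sin δ + cos ϕ cos δ sin h₀ = 1.6111×0.84339×0.02567 + 0.53730×0.99967×0.99919 = 0.034880 + 0.536688 = 0.571568.
Q̄ = (S_0/π) × [bracket] = (1361/π) × 0.571568 = 247.61 W/m².
Ratio Q̄_A / Q̄_B = 451.17 / 247.61 = 1.822.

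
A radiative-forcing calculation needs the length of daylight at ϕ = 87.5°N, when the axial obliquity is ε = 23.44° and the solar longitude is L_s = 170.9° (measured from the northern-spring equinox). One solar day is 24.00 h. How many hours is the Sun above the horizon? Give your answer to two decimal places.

Solar declination: sin δ = sin ε · sin L_s = sin 23.44° × sin 170.9° = 0.06291, so δ = +3.607°.
Sunrise equation: cos h₀ = −tan ϕ · tan δ = -1.4438 ≤ −1, so the Sun never sets (polar day) and h₀ = π.
Daylight = 2h₀/(2π) × 24.00 h = (3.1416/π) × 24.00 = 24.00 h.

24.00 h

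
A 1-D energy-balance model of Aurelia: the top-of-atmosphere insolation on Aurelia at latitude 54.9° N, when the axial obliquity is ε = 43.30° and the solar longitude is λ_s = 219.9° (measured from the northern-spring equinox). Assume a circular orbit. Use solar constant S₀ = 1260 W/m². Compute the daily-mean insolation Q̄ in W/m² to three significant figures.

Solar declination: sin δ = sin ε · sin λ_s = sin 43.30° × sin 219.9° = -0.43992, so δ = -26.099°.
cos H₀ = −tan(+54.9°) tan(-26.099°) = 0.6970, H₀ = 0.7996 rad.
Bracket: H₀ sin φ sin δ + cos φ cos δ sin H₀ = 0.7996×0.81815×-0.43992 + 0.57501×0.89804×0.71706 = -0.287792 + 0.370277 = 0.082485.
Q̄ = (S₀/π) × [bracket] = (1260/π) × 0.082485 = 33.08 W/m².

Q̄ ≈ 33.1 W/m²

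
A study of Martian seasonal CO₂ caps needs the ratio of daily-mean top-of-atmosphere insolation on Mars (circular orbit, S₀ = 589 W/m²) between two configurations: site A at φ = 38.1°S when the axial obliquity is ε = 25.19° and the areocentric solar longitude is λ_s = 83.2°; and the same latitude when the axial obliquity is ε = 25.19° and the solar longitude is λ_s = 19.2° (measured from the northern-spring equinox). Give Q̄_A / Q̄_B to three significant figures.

— Configuration A (φ=-38.1°):
sin δ = sin 25.19° × sin 83.2° = 0.42263, so δ = +25.001°.
cos H₀ = −tan(-38.1°) tan(+25.001°) = 0.3656, H₀ = 1.1965 rad.
Bracket: H₀ sin φ sin δ + cos φ cos δ sin H₀ = 1.1965×-0.61704×0.42263 + 0.78694×0.90630×0.93076 = -0.312023 + 0.663821 = 0.351798.
Q̄ = (S₀/π) × [bracket] = (589/π) × 0.351798 = 65.957 W/m².
— Configuration B (φ=-38.1°):
Solar declination: sin δ = sin ε · sin λ_s = sin 25.19° × sin 19.2° = 0.13997, so δ = +8.046°.
cos H₀ = −tan(-38.1°) tan(+8.046°) = 0.1108, H₀ = 1.4597 rad.
Bracket: H₀ sin φ sin δ + cos φ cos δ sin H₀ = 1.4597×-0.61704×0.13997 + 0.78694×0.99016×0.99384 = -0.126070 + 0.774397 = 0.648327.
Q̄ = (S₀/π) × [bracket] = (589/π) × 0.648327 = 121.55 W/m².
Ratio Q̄_A / Q̄_B = 65.957 / 121.55 = 0.5426.

Q̄_A / Q̄_B ≈ 0.543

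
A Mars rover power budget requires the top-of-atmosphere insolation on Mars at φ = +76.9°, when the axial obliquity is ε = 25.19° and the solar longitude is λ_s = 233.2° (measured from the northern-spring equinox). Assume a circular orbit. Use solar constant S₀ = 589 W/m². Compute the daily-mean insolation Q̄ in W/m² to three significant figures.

Solar declination: sin δ = sin ε · sin λ_s = sin 25.19° × sin 233.2° = -0.34081, so δ = -19.926°.
cos H₀ = −tan(+76.9°) tan(-19.926°) = 1.5578 ≥ 1 ⇒ polar night, H₀ = 0 and Q̄ = 0.

Q̄ ≈ 0.00 W/m²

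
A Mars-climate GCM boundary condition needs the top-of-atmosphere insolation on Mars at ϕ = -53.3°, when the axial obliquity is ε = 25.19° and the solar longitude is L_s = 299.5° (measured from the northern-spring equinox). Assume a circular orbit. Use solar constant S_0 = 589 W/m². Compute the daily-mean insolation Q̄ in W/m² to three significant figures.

Q̄ ≈ 207 W/m²

Solar declination: sin δ = sin ε · sin L_s = sin 25.19° × sin 299.5° = -0.37044, so δ = -21.743°.
cos h₀ = −tan(-53.3°) tan(-21.743°) = -0.5351, h₀ = 2.1354 rad.
Bracket: h₀ sin ϕ sin δ + cos ϕ cos δ sin h₀ = 2.1354×-0.80178×-0.37044 + 0.59763×0.92886×0.84482 = 0.634238 + 0.468972 = 1.103210.
Q̄ = (S_0/π) × [bracket] = (589/π) × 1.103210 = 206.8 W/m².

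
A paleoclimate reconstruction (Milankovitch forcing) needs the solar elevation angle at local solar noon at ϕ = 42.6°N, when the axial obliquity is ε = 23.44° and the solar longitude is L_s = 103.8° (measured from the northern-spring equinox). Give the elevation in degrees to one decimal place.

70.1°

Solar declination: sin δ = sin ε · sin L_s = sin 23.44° × sin 103.8° = 0.38631, so δ = +22.725°.
At local noon the hour angle is zero, so the zenith angle equals |ϕ − δ| = |+42.6° − (+22.725°)| = 19.875°.
Elevation = 90° − 19.875° = 70.1°.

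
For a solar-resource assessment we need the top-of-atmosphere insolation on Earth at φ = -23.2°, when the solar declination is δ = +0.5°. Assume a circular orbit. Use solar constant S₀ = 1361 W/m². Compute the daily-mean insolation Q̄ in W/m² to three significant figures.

Q̄ ≈ 396 W/m²

cos H₀ = −tan(-23.2°) tan(+0.500°) = 0.0037, H₀ = 1.5671 rad.
Bracket: H₀ sin φ sin δ + cos φ cos δ sin H₀ = 1.5671×-0.39394×0.00873 + 0.91914×0.99996×0.99999 = -0.005389 + 0.919094 = 0.913705.
Q̄ = (S₀/π) × [bracket] = (1361/π) × 0.913705 = 395.8 W/m².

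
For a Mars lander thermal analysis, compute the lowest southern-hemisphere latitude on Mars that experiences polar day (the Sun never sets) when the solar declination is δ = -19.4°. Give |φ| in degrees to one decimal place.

Polar day requires cos H₀ = −tan φ tan δ ≤ −1, i.e. tan φ tan δ ≥ 1.
The boundary is |tan φ| · |tan δ| = 1, so |φ| = 90° − |δ| = 90° − 19.4° = 70.6° in the southern hemisphere.

|φ| = 70.6°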